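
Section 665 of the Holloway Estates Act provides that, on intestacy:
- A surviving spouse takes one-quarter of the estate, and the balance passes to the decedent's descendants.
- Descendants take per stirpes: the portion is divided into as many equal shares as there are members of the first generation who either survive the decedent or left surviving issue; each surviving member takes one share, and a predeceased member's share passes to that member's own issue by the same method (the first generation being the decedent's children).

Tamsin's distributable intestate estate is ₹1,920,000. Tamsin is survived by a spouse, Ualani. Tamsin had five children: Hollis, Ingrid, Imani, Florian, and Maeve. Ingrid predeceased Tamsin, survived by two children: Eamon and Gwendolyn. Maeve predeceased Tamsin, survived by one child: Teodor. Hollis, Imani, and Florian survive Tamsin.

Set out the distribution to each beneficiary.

Ualani: ₹480,000; Hollis: ₹288,000; Eamon: ₹144,000; Gwendolyn: ₹144,000; Imani: ₹288,000; Florian: ₹288,000; Teodor: ₹288,000

Ualani takes one-quarter of ₹1,920,000 = ₹480,000. The remaining ₹1,440,000 passes to the descendants.
The descendants' portion (₹1,440,000) is divided into 5 shares of ₹288,000: Hollis, Imani, and Florian each take ₹288,000; Ingrid's ₹288,000 share passes to Ingrid's issue; Maeve's ₹288,000 share passes to Maeve's issue.
Ingrid's share (₹288,000) is divided into 2 shares of ₹144,000: Eamon and Gwendolyn each take ₹144,000.
Maeve's share (₹288,000) passes entirely to Teodor.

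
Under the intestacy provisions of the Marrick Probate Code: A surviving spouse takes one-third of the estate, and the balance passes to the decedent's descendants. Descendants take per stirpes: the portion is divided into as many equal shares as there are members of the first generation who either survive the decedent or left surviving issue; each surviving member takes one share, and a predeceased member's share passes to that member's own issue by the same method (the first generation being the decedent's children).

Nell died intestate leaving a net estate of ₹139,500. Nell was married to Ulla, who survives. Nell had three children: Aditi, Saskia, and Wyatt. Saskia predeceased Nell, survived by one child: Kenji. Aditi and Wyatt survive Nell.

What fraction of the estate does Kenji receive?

Ulla takes one-third of ₹139,500 = ₹46,500. The remaining ₹93,000 passes to the descendants.
The descendants' portion (₹93,000) is divided into 3 shares of ₹31,000: Aditi and Wyatt each take ₹31,000; Saskia's ₹31,000 share passes to Saskia's issue.
Saskia's share (₹31,000) passes entirely to Kenji.

Kenji receives 2/9 of the estate.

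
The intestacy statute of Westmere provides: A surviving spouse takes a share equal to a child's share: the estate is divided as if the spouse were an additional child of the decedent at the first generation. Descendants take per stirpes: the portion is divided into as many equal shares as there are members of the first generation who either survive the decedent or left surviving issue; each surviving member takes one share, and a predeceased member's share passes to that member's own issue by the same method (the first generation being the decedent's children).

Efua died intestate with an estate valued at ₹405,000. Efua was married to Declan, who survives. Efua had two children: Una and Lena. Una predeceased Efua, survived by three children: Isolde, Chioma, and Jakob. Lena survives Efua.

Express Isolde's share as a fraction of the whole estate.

Isolde receives 1/9 of the estate.

The spouse counts as an additional share at the children's level, so there are 3 primary shares of ₹135,000. Declan takes one such share (₹135,000).
The children's combined portion (₹270,000) is divided into 2 shares of ₹135,000: Lena takes ₹135,000; Una's ₹135,000 share passes to Una's issue.
Una's share (₹135,000) is divided into 3 shares of ₹45,000: Isolde, Chioma, and Jakob each take ₹45,000.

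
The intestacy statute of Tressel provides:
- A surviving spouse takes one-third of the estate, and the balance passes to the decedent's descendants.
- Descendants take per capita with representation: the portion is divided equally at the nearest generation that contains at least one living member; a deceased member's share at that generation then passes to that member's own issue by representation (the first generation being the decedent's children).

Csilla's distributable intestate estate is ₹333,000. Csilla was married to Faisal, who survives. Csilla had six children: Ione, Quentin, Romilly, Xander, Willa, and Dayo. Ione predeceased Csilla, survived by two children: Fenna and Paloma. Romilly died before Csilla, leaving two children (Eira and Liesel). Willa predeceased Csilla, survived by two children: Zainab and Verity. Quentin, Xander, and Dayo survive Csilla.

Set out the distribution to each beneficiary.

Faisal: ₹111,000; Fenna: ₹18,500; Paloma: ₹18,500; Quentin: ₹37,000; Eira: ₹18,500; Liesel: ₹18,500; Xander: ₹37,000; Zainab: ₹18,500; Verity: ₹18,500; Dayo: ₹37,000

Faisal takes one-third of ₹333,000 = ₹111,000. The remaining ₹222,000 passes to the descendants.
The descendants' portion (₹222,000) is divided into 6 shares of ₹37,000: Quentin, Xander, and Dayo each take ₹37,000; Ione's ₹37,000 share passes to Ione's issue; Romilly's ₹37,000 share passes to Romilly's issue; Willa's ₹37,000 share passes to Willa's issue.
Ione's share (₹37,000) is divided into 2 shares of ₹18,500: Fenna and Paloma each take ₹18,500.
Romilly's share (₹37,000) is divided into 2 shares of ₹18,500: Eira and Liesel each take ₹18,500.
Willa's share (₹37,000) is divided into 2 shares of ₹18,500: Zainab and Verity each take ₹18,500.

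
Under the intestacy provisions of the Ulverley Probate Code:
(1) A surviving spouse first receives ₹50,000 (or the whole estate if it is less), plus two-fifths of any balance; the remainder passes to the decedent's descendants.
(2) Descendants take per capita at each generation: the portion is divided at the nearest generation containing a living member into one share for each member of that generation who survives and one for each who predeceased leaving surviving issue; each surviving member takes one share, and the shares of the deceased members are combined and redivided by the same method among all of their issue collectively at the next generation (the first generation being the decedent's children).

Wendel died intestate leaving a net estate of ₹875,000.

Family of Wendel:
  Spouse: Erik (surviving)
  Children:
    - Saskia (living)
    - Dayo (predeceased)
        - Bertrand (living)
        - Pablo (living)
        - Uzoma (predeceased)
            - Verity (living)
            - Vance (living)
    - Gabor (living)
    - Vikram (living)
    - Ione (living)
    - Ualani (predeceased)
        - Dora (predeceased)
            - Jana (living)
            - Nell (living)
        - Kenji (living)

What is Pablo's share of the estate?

Pablo receives ₹33,000.

Erik first takes ₹50,000, leaving a balance of ₹825,000. Erik then takes two-fifths of the balance (₹330,000), for a total of ₹380,000. The remaining ₹495,000 passes to the descendants.
The descendants' portion (₹495,000) is divided at the children's generation into 6 shares of ₹82,500. Saskia, Gabor, Vikram, and Ione each take ₹82,500. The 2 shares of the deceased (Dayo and Ualani) are combined into a pool of ₹165,000.
That pool (₹165,000) is divided at the grandchildren's generation into 5 shares of ₹33,000. Bertrand, Pablo, and Kenji each take ₹33,000. The 2 shares of the deceased (Uzoma and Dora) are combined into a pool of ₹66,000.
That pool (₹66,000) is divided at the great-grandchildren's generation equally among Verity, Vance, Jana, and Nell: ₹16,500 each.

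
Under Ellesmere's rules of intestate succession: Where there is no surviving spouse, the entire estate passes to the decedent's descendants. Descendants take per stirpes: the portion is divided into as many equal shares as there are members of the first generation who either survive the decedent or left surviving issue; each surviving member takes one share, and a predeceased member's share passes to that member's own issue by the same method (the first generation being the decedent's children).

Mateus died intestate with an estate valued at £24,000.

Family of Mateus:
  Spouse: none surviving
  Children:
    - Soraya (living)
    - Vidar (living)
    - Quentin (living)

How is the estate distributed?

The entire £24,000 passes to the descendants.
That amount (£24,000) is divided into 3 shares of £8,000: Soraya, Vidar, and Quentin each take £8,000.

Soraya: £8,000; Vidar: £8,000; Quentin: £8,000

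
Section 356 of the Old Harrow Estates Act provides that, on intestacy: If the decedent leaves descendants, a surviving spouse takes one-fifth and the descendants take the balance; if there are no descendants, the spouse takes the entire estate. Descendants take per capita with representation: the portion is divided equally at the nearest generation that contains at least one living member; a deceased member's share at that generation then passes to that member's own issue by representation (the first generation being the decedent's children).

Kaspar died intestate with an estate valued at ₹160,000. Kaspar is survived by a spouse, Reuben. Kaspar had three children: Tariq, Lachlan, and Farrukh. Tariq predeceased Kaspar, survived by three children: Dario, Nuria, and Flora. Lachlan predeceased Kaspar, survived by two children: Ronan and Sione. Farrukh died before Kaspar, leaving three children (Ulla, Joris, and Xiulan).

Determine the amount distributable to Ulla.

Ulla receives ₹16,000.

Reuben takes one-fifth of ₹160,000 = ₹32,000. The remaining ₹128,000 passes to the descendants.
No child survives, so the initial division is made at the grandchildren's generation.
The descendants' portion (₹128,000) is divided into 8 shares of ₹16,000: Dario, Nuria, Flora, Ronan, Sione, Ulla, Joris, and Xiulan each take ₹16,000.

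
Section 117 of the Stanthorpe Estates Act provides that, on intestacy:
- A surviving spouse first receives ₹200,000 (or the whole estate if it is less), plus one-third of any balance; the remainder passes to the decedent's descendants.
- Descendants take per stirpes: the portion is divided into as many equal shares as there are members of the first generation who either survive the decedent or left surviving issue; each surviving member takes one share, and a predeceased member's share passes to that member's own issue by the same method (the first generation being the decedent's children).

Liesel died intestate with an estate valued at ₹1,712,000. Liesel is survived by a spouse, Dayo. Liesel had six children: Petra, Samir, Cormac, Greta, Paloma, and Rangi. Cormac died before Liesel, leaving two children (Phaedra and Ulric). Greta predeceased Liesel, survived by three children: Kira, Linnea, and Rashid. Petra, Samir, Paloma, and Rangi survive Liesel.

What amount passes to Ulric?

Dayo first takes ₹200,000, leaving a balance of ₹1,512,000. Dayo then takes one-third of the balance (₹504,000), for a total of ₹704,000. The remaining ₹1,008,000 passes to the descendants.
The descendants' portion (₹1,008,000) is divided into 6 shares of ₹168,000: Petra, Samir, Paloma, and Rangi each take ₹168,000; Cormac's ₹168,000 share passes to Cormac's issue; Greta's ₹168,000 share passes to Greta's issue.
Cormac's share (₹168,000) is divided into 2 shares of ₹84,000: Phaedra and Ulric each take ₹84,000.
Greta's share (₹168,000) is divided into 3 shares of ₹56,000: Kira, Linnea, and Rashid each take ₹56,000.

Ulric receives ₹84,000.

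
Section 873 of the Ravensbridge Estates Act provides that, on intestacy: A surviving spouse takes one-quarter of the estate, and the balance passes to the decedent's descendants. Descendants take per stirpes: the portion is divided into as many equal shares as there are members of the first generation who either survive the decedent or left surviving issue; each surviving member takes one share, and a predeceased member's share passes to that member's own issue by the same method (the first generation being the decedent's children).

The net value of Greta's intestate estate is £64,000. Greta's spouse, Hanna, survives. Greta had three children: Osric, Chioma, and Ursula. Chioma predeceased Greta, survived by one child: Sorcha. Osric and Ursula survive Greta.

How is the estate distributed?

Hanna takes one-quarter of £64,000 = £16,000. The remaining £48,000 passes to the descendants.
The descendants' portion (£48,000) is divided into 3 shares of £16,000: Osric and Ursula each take £16,000; Chioma's £16,000 share passes to Chioma's issue.
Chioma's share (£16,000) passes entirely to Sorcha.

Hanna: £16,000; Osric: £16,000; Sorcha: £16,000; Ursula: £16,000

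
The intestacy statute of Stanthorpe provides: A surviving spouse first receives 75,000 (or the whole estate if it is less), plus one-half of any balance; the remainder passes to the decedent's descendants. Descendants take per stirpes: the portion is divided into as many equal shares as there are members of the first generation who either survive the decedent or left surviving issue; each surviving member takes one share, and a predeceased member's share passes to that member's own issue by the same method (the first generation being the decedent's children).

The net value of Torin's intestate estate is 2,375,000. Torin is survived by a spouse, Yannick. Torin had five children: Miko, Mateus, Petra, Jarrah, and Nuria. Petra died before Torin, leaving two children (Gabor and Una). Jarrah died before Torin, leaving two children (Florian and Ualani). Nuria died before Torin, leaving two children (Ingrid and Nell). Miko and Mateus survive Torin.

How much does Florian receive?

Yannick first takes 75,000, leaving a balance of 2,300,000. Yannick then takes one-half of the balance (1,150,000), for a total of 1,225,000. The remaining 1,150,000 passes to the descendants.
The descendants' portion (1,150,000) is divided into 5 shares of 230,000: Miko and Mateus each take 230,000; Petra's 230,000 share passes to Petra's issue; Jarrah's 230,000 share passes to Jarrah's issue; Nuria's 230,000 share passes to Nuria's issue.
Petra's share (230,000) is divided into 2 shares of 115,000: Gabor and Una each take 115,000.
Jarrah's share (230,000) is divided into 2 shares of 115,000: Florian and Ualani each take 115,000.
Nuria's share (230,000) is divided into 2 shares of 115,000: Ingrid and Nell each take 115,000.

Florian receives 115,000.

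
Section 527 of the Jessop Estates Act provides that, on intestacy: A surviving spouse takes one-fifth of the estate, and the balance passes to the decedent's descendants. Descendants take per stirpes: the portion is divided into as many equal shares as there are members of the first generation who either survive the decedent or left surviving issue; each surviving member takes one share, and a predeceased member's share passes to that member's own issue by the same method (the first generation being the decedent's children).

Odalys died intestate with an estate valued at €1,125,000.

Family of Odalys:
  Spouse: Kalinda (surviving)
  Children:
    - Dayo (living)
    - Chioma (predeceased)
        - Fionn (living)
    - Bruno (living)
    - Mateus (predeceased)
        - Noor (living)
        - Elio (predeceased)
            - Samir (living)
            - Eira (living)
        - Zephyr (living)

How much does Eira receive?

Kalinda takes one-fifth of €1,125,000 = €225,000. The remaining €900,000 passes to the descendants.
The descendants' portion (€900,000) is divided into 4 shares of €225,000: Dayo and Bruno each take €225,000; Chioma's €225,000 share passes to Chioma's issue; Mateus's €225,000 share passes to Mateus's issue.
Chioma's share (€225,000) passes entirely to Fionn.
Mateus's share (€225,000) is divided into 3 shares of €75,000: Noor and Zephyr each take €75,000; Elio's €75,000 share passes to Elio's issue.
Elio's share (€75,000) is divided into 2 shares of €37,500: Samir and Eira each take €37,500.

Eira receives €37,500.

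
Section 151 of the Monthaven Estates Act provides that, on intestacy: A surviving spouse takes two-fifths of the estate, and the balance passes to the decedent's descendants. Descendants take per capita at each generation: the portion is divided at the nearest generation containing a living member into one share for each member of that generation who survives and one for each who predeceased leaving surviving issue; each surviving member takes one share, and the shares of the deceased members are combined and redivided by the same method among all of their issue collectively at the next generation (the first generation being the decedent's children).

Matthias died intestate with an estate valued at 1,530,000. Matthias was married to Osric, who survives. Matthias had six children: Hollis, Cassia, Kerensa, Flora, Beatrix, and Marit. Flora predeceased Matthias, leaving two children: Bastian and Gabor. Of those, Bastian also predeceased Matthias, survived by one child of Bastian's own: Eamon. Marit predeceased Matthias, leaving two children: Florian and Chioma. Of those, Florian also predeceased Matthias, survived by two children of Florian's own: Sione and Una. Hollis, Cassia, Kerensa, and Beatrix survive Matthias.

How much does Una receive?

Osric takes two-fifths of 1,530,000 = 612,000. The remaining 918,000 passes to the descendants.
The descendants' portion (918,000) is divided at the children's generation into 6 shares of 153,000. Hollis, Cassia, Kerensa, and Beatrix each take 153,000. The 2 shares of the deceased (Flora and Marit) are combined into a pool of 306,000.
That pool (306,000) is divided at the grandchildren's generation into 4 shares of 76,500. Gabor and Chioma each take 76,500. The 2 shares of the deceased (Bastian and Florian) are combined into a pool of 153,000.
That pool (153,000) is divided at the great-grandchildren's generation equally among Eamon, Sione, and Una: 51,000 each.

Una receives 51,000.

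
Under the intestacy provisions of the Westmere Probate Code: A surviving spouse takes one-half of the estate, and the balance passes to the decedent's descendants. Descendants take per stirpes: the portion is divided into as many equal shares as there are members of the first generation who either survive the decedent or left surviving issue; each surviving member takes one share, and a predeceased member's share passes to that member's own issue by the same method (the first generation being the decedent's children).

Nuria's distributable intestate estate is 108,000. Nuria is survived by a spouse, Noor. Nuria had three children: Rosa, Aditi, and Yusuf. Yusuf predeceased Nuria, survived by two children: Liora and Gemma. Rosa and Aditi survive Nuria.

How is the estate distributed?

Noor: 54,000; Rosa: 18,000; Aditi: 18,000; Liora: 9,000; Gemma: 9,000

Noor takes one-half of 108,000 = 54,000. The remaining 54,000 passes to the descendants.
The descendants' portion (54,000) is divided into 3 shares of 18,000: Rosa and Aditi each take 18,000; Yusuf's 18,000 share passes to Yusuf's issue.
Yusuf's share (18,000) is divided into 2 shares of 9,000: Liora and Gemma each take 9,000.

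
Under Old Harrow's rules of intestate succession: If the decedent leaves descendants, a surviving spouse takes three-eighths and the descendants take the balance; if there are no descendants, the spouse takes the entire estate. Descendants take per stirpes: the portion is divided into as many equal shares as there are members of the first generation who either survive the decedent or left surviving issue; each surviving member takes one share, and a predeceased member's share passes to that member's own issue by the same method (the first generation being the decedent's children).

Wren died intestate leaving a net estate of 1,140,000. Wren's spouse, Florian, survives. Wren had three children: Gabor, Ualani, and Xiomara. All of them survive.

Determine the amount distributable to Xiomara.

Florian takes three-eighths of 1,140,000 = 427,500. The remaining 712,500 passes to the descendants.
The descendants' portion (712,500) is divided into 3 shares of 237,500: Gabor, Ualani, and Xiomara each take 237,500.

Xiomara receives 237,500.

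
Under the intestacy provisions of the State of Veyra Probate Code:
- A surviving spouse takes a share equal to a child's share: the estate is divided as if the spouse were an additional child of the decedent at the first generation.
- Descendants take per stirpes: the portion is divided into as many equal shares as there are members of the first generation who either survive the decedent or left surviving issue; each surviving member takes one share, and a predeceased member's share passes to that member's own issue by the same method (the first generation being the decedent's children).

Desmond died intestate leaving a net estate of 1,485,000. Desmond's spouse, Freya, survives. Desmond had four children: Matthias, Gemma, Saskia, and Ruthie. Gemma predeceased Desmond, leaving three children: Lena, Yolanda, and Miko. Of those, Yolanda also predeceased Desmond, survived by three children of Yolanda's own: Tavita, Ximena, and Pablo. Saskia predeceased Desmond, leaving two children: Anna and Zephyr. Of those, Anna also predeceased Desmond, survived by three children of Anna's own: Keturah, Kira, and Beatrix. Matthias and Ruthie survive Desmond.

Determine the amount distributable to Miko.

Miko receives 99,000.

The spouse counts as an additional share at the children's level, so there are 5 primary shares of 297,000. Freya takes one such share (297,000).
The children's combined portion (1,188,000) is divided into 4 shares of 297,000: Matthias and Ruthie each take 297,000; Gemma's 297,000 share passes to Gemma's issue; Saskia's 297,000 share passes to Saskia's issue.
Gemma's share (297,000) is divided into 3 shares of 99,000: Lena and Miko each take 99,000; Yolanda's 99,000 share passes to Yolanda's issue.
Yolanda's share (99,000) is divided into 3 shares of 33,000: Tavita, Ximena, and Pablo each take 33,000.
Saskia's share (297,000) is divided into 2 shares of 148,500: Zephyr takes 148,500; Anna's 148,500 share passes to Anna's issue.
Anna's share (148,500) is divided into 3 shares of 49,500: Keturah, Kira, and Beatrix each take 49,500.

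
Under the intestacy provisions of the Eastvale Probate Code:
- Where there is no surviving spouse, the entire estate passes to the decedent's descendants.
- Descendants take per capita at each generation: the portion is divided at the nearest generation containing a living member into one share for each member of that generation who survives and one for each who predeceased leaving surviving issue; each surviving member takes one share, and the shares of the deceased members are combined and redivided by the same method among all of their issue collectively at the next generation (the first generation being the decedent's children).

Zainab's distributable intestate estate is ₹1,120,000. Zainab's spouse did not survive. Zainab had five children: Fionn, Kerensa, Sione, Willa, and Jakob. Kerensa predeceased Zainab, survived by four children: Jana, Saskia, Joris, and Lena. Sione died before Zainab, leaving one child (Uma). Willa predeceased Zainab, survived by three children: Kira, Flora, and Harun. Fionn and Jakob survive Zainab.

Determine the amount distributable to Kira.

Kira receives ₹84,000.

The entire ₹1,120,000 passes to the descendants.
That amount (₹1,120,000) is divided at the children's generation into 5 shares of ₹224,000. Fionn and Jakob each take ₹224,000. The 3 shares of the deceased (Kerensa, Sione, and Willa) are combined into a pool of ₹672,000.
That pool (₹672,000) is divided at the grandchildren's generation equally among Jana, Saskia, Joris, Lena, Uma, Kira, Flora, and Harun: ₹84,000 each.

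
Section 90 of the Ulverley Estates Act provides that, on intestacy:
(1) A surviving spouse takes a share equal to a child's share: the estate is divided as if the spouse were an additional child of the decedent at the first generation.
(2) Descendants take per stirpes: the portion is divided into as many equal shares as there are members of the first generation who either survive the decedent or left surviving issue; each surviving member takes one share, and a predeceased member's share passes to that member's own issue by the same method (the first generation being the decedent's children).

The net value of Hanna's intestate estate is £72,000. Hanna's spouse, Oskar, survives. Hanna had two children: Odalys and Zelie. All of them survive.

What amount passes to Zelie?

The spouse counts as an additional share at the children's level, so there are 3 primary shares of £24,000. Oskar takes one such share (£24,000).
The children's combined portion (£48,000) is divided into 2 shares of £24,000: Odalys and Zelie each take £24,000.

Zelie receives £24,000.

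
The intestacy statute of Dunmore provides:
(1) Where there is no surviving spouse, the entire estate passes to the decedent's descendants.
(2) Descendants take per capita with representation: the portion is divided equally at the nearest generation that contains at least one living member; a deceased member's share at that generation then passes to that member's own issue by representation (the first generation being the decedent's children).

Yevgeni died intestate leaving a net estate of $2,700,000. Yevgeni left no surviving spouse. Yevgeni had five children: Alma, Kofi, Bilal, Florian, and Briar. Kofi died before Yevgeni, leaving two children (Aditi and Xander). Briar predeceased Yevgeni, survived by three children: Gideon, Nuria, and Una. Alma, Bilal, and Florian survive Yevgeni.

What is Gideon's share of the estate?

Gideon receives $180,000.

The entire $2,700,000 passes to the descendants.
That amount ($2,700,000) is divided into 5 shares of $540,000: Alma, Bilal, and Florian each take $540,000; Kofi's $540,000 share passes to Kofi's issue; Briar's $540,000 share passes to Briar's issue.
Kofi's share ($540,000) is divided into 2 shares of $270,000: Aditi and Xander each take $270,000.
Briar's share ($540,000) is divided into 3 shares of $180,000: Gideon, Nuria, and Una each take $180,000.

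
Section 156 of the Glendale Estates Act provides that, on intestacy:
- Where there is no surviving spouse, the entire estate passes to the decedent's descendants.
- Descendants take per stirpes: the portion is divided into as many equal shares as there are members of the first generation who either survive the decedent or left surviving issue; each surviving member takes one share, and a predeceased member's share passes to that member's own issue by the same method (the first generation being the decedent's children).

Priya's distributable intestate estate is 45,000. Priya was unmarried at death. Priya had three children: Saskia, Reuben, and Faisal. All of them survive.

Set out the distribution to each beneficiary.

The entire 45,000 passes to the descendants.
That amount (45,000) is divided into 3 shares of 15,000: Saskia, Reuben, and Faisal each take 15,000.

Saskia: 15,000; Reuben: 15,000; Faisal: 15,000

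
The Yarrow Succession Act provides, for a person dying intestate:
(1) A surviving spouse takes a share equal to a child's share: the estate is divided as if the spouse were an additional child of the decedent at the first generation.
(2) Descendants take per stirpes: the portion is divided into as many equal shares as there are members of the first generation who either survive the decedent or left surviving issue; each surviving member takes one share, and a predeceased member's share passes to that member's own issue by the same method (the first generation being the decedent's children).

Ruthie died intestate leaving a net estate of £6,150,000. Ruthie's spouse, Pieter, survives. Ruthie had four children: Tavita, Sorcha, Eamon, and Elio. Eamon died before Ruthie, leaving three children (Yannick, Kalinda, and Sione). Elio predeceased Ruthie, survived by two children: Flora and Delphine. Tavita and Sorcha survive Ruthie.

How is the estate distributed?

The spouse counts as an additional share at the children's level, so there are 5 primary shares of £1,230,000. Pieter takes one such share (£1,230,000).
The children's combined portion (£4,920,000) is divided into 4 shares of £1,230,000: Tavita and Sorcha each take £1,230,000; Eamon's £1,230,000 share passes to Eamon's issue; Elio's £1,230,000 share passes to Elio's issue.
Eamon's share (£1,230,000) is divided into 3 shares of £410,000: Yannick, Kalinda, and Sione each take £410,000.
Elio's share (£1,230,000) is divided into 2 shares of £615,000: Flora and Delphine each take £615,000.

Pieter: £1,230,000; Tavita: £1,230,000; Sorcha: £1,230,000; Yannick: £410,000; Kalinda: £410,000; Sione: £410,000; Flora: £615,000; Delphine: £615,000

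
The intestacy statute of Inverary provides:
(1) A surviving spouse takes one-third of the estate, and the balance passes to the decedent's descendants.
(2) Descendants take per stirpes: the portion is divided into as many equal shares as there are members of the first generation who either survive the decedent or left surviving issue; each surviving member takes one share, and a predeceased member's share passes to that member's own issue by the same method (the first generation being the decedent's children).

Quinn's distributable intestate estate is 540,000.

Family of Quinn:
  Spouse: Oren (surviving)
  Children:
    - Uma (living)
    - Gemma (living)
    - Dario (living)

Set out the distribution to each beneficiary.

Oren: 180,000; Uma: 120,000; Gemma: 120,000; Dario: 120,000

Oren takes one-third of 540,000 = 180,000. The remaining 360,000 passes to the descendants.
The descendants' portion (360,000) is divided into 3 shares of 120,000: Uma, Gemma, and Dario each take 120,000.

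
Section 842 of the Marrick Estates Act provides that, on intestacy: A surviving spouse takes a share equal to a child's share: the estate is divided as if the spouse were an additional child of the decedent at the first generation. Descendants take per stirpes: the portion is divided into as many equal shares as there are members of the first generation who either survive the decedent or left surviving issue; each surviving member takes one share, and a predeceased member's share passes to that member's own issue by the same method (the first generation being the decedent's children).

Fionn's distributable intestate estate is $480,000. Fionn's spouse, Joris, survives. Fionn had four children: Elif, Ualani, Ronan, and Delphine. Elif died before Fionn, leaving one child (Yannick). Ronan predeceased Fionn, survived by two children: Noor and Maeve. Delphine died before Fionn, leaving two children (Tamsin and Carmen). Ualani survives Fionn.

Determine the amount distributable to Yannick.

The spouse counts as an additional share at the children's level, so there are 5 primary shares of $96,000. Joris takes one such share ($96,000).
The children's combined portion ($384,000) is divided into 4 shares of $96,000: Ualani takes $96,000; Elif's $96,000 share passes to Elif's issue; Ronan's $96,000 share passes to Ronan's issue; Delphine's $96,000 share passes to Delphine's issue.
Elif's share ($96,000) passes entirely to Yannick.
Ronan's share ($96,000) is divided into 2 shares of $48,000: Noor and Maeve each take $48,000.
Delphine's share ($96,000) is divided into 2 shares of $48,000: Tamsin and Carmen each take $48,000.

Yannick receives $96,000.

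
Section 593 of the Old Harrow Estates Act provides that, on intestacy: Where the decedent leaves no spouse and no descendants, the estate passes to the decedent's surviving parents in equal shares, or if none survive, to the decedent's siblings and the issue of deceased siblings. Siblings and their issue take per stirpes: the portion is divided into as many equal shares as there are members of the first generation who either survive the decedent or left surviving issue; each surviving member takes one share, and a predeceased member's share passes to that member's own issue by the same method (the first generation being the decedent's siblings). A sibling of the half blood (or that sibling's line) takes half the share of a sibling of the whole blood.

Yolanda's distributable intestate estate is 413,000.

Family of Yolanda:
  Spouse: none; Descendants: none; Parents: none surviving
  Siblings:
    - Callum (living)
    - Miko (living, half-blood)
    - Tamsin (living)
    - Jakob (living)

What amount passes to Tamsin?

Tamsin receives 118,000.

The entire 413,000 passes to the siblings and their issue.
Counting each half-blood sibling's line as half a unit, there are 7/2 units in 413,000, so one unit is 118,000. Whole-blood lines (Callum, Tamsin, and Jakob) take 118,000 each; half-blood lines (Miko) take 59,000 each.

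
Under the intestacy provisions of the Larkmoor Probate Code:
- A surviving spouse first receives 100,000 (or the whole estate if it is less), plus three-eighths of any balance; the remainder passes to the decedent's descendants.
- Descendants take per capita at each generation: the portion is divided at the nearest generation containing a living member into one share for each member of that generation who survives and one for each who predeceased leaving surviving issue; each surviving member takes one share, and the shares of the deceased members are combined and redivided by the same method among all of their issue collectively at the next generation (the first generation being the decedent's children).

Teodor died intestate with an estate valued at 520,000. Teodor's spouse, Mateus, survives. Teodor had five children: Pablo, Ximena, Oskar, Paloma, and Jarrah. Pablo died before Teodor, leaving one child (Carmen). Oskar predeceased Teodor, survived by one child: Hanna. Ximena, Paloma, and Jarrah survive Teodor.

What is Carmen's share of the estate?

Carmen receives 52,500.

Mateus first takes 100,000, leaving a balance of 420,000. Mateus then takes three-eighths of the balance (157,500), for a total of 257,500. The remaining 262,500 passes to the descendants.
The descendants' portion (262,500) is divided at the children's generation into 5 shares of 52,500. Ximena, Paloma, and Jarrah each take 52,500. The 2 shares of the deceased (Pablo and Oskar) are combined into a pool of 105,000.
That pool (105,000) is divided at the grandchildren's generation equally among Carmen and Hanna: 52,500 each.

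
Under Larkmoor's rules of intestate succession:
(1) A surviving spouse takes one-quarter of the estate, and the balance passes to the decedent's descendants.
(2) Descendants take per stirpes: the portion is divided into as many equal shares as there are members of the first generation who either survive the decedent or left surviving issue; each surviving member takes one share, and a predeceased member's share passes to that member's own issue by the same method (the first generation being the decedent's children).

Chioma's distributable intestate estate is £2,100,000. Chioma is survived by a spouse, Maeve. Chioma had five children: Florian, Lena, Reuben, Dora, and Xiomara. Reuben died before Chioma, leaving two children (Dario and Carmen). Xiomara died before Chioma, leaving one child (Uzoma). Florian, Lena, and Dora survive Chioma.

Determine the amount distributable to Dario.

Maeve takes one-quarter of £2,100,000 = £525,000. The remaining £1,575,000 passes to the descendants.
The descendants' portion (£1,575,000) is divided into 5 shares of £315,000: Florian, Lena, and Dora each take £315,000; Reuben's £315,000 share passes to Reuben's issue; Xiomara's £315,000 share passes to Xiomara's issue.
Reuben's share (£315,000) is divided into 2 shares of £157,500: Dario and Carmen each take £157,500.
Xiomara's share (£315,000) passes entirely to Uzoma.

Dario receives £157,500.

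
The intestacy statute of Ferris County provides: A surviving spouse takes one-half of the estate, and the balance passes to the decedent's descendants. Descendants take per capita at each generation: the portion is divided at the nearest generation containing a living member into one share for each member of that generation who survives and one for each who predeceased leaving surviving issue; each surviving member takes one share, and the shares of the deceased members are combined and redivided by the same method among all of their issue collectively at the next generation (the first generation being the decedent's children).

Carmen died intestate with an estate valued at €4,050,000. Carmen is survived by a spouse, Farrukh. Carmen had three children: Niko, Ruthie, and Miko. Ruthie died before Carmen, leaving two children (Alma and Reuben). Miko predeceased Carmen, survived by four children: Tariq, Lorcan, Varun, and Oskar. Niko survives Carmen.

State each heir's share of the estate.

Farrukh: €2,025,000; Niko: €675,000; Alma: €225,000; Reuben: €225,000; Tariq: €225,000; Lorcan: €225,000; Varun: €225,000; Oskar: €225,000

Farrukh takes one-half of €4,050,000 = €2,025,000. The remaining €2,025,000 passes to the descendants.
The descendants' portion (€2,025,000) is divided at the children's generation into 3 shares of €675,000. Niko takes €675,000. The 2 shares of the deceased (Ruthie and Miko) are combined into a pool of €1,350,000.
That pool (€1,350,000) is divided at the grandchildren's generation equally among Alma, Reuben, Tariq, Lorcan, Varun, and Oskar: €225,000 each.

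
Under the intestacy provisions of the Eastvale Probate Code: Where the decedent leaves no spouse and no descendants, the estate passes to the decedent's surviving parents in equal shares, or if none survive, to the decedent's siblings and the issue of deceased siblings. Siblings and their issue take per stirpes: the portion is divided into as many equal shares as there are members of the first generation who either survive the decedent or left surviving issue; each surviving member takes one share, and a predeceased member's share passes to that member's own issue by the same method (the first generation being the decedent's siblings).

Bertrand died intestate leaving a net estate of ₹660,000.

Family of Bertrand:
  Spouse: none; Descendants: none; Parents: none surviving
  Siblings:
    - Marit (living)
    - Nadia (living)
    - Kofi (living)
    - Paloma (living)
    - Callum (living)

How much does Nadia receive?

Nadia receives ₹132,000.

The entire ₹660,000 passes to the siblings and their issue.
That amount (₹660,000) is divided into 5 shares of ₹132,000: Marit, Nadia, Kofi, Paloma, and Callum each take ₹132,000.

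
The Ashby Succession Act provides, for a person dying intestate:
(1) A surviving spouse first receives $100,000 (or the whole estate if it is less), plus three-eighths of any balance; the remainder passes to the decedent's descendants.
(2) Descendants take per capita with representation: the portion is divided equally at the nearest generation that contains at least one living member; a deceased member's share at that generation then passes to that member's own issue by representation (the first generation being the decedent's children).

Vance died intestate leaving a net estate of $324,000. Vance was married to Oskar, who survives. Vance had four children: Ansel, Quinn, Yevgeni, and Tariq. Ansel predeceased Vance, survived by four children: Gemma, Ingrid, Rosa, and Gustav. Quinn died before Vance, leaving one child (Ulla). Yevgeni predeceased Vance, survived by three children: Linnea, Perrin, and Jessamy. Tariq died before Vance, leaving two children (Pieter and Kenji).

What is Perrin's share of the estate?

Perrin receives $14,000.

Oskar first takes $100,000, leaving a balance of $224,000. Oskar then takes three-eighths of the balance ($84,000), for a total of $184,000. The remaining $140,000 passes to the descendants.
No child survives, so the initial division is made at the grandchildren's generation.
The descendants' portion ($140,000) is divided into 10 shares of $14,000: Gemma, Ingrid, Rosa, Gustav, Ulla, Linnea, Perrin, Jessamy, Pieter, and Kenji each take $14,000.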